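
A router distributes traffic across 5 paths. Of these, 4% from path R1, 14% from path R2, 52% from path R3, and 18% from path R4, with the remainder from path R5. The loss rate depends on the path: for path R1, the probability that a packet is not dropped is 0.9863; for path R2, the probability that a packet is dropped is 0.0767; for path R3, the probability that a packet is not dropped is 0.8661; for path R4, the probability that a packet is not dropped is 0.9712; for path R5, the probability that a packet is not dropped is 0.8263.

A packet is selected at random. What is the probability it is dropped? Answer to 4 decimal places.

0.1069

P(R5) = 1 − (0.04 + 0.14 + 0.52 + 0.18) = 0.12.
P(L|R1) = 1 − 0.9863 = 0.0137.
P(L|R3) = 1 − 0.8661 = 0.1339.
P(L|R4) = 1 − 0.9712 = 0.0288.
P(L|R5) = 1 − 0.8263 = 0.1737.
Summing over the partition,
P(L) = P(L|R1)·P(R1) + P(L|R2)·P(R2) + P(L|R3)·P(R3) + P(L|R4)·P(R4) + P(L|R5)·P(R5)
      = 0.0137·0.04 + 0.0767·0.14 + 0.1339·0.52 + 0.0288·0.18 + 0.1737·0.12
      = 0.000548 + 0.010738 + 0.069628 + 0.005184 + 0.020844 = 0.106942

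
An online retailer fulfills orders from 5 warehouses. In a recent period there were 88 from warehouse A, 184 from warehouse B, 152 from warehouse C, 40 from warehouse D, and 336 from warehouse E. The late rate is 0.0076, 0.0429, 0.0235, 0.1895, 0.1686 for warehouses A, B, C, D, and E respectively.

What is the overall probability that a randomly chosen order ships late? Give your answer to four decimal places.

Total: 88 + 184 + 152 + 40 + 336 = 800.
P(A) = 88/800 = 0.11. P(B) = 184/800 = 0.23. P(C) = 152/800 = 0.19. P(D) = 40/800 = 0.05. P(E) = 336/800 = 0.42.
P(L) = P(L|A)·P(A) + P(L|B)·P(B) + P(L|C)·P(C) + P(L|D)·P(D) + P(L|E)·P(E)
      = 0.0076·0.11 + 0.0429·0.23 + 0.0235·0.19 + 0.1895·0.05 + 0.1686·0.42
      = 0.000836 + 0.009867 + 0.004465 + 0.009475 + 0.070812 = 0.095455

0.0955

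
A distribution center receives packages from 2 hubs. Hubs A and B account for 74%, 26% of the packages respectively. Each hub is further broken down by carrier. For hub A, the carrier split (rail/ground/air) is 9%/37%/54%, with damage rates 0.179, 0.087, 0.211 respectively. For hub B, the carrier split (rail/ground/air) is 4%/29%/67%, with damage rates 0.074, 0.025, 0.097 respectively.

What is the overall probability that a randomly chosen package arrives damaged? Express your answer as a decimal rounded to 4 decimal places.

P(D) ≈ 0.1396

P(D|A) = 0.09·0.179 + 0.37·0.087 + 0.54·0.211 = 0.01611 + 0.03219 + 0.11394 = 0.16224
P(D|B) = 0.04·0.074 + 0.29·0.025 + 0.67·0.097 = 0.00296 + 0.00725 + 0.06499 = 0.0752
Then overall,
P(D) = 0.74·0.16224 + 0.26·0.0752
      = 0.1200576 + 0.019552 = 0.1396096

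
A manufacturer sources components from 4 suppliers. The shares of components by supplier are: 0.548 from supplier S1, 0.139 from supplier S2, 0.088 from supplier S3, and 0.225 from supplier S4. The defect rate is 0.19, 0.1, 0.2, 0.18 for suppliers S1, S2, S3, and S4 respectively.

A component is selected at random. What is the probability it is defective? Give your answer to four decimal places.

P(D) = P(D|S1)·P(S1) + P(D|S2)·P(S2) + P(D|S3)·P(S3) + P(D|S4)·P(S4)
      = 0.19·0.548 + 0.1·0.139 + 0.2·0.088 + 0.18·0.225
      = 0.10412 + 0.0139 + 0.0176 + 0.0405 = 0.17612

P(D) ≈ 0.1761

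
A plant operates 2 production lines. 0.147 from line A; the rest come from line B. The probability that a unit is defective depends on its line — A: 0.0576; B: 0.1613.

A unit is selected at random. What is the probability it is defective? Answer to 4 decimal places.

P(D) ≈ 0.1461

P(B) = 1 − (0.147) = 0.853.
Summing over the partition,
P(D) = P(D|A)·P(A) + P(D|B)·P(B)
      = 0.0576·0.147 + 0.1613·0.853
      = 0.0084672 + 0.1375889 = 0.1460561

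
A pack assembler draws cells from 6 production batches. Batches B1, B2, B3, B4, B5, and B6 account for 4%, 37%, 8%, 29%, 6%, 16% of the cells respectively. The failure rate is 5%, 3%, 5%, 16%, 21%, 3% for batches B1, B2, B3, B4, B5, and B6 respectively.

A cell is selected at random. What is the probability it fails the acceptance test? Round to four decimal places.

Summing over the partition,
P(F) = P(F|B1)·P(B1) + P(F|B2)·P(B2) + P(F|B3)·P(B3) + P(F|B4)·P(B4) + P(F|B5)·P(B5) + P(F|B6)·P(B6)
      = 0.05·0.04 + 0.03·0.37 + 0.05·0.08 + 0.16·0.29 + 0.21·0.06 + 0.03·0.16
      = 0.002 + 0.0111 + 0.004 + 0.0464 + 0.0126 + 0.0048 = 0.0809

P(F) ≈ 0.0809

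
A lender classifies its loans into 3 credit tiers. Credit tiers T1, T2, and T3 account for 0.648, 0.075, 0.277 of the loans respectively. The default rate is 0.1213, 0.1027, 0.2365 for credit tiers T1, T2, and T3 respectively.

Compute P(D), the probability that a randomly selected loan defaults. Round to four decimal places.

P(D) ≈ 0.1518

By the law of total probability,
P(D) = P(D|T1)·P(T1) + P(D|T2)·P(T2) + P(D|T3)·P(T3)
      = 0.1213·0.648 + 0.1027·0.075 + 0.2365·0.277
      = 0.0786024 + 0.0077025 + 0.0655105 = 0.1518154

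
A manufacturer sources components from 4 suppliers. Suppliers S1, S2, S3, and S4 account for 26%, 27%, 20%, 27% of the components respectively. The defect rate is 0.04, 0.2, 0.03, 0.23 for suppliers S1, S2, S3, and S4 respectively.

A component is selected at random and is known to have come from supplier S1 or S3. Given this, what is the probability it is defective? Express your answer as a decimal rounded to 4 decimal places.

P(D|S) ≈ 0.0357

Let S = {S1, S3}.
P(S) = 0.26 + 0.2 = 0.46.
P(D ∩ S) = 0.04·0.26 + 0.03·0.2 = 0.0104 + 0.006 = 0.0164.
P(D | S) = 0.0164 / 0.46 = 0.035652…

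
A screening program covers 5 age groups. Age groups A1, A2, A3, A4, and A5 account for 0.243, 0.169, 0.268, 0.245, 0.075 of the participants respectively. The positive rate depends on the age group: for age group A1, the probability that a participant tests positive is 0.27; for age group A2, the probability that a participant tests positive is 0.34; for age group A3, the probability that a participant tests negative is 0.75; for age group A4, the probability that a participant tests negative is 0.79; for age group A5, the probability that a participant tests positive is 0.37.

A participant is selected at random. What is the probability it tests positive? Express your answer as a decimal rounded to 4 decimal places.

P(T|A3) = 1 − 0.75 = 0.25.
P(T|A4) = 1 − 0.79 = 0.21.
P(T) = P(T|A1)·P(A1) + P(T|A2)·P(A2) + P(T|A3)·P(A3) + P(T|A4)·P(A4) + P(T|A5)·P(A5)
      = 0.27·0.243 + 0.34·0.169 + 0.25·0.268 + 0.21·0.245 + 0.37·0.075
      = 0.06561 + 0.05746 + 0.067 + 0.05145 + 0.02775 = 0.26927

0.2693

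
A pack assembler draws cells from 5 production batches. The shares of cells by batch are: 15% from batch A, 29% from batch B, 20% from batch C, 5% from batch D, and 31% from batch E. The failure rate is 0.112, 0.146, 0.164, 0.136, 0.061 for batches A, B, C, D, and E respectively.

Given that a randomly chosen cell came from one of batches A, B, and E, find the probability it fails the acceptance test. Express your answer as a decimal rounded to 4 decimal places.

0.1041

Let S = {A, B, E}.
P(S) = 0.15 + 0.29 + 0.31 = 0.75.
P(F ∩ S) = 0.112·0.15 + 0.146·0.29 + 0.061·0.31 = 0.0168 + 0.04234 + 0.01891 = 0.07805.
P(F | S) = 0.07805 / 0.75 = 0.104067…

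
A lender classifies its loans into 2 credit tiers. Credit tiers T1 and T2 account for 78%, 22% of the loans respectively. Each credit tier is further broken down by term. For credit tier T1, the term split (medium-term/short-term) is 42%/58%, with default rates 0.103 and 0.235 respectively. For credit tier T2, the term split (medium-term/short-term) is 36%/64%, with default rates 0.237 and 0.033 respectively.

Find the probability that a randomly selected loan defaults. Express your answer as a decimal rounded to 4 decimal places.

P(D|T1) = 0.42·0.103 + 0.58·0.235 = 0.04326 + 0.1363 = 0.17956
P(D|T2) = 0.36·0.237 + 0.64·0.033 = 0.08532 + 0.02112 = 0.10644
By total probability over the outer partition,
P(D) = 0.78·0.17956 + 0.22·0.10644
      = 0.1400568 + 0.0234168 = 0.1634736

P(D) ≈ 0.1635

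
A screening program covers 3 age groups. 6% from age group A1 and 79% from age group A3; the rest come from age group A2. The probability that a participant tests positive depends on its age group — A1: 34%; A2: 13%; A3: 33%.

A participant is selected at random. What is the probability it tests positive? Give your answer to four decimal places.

P(T) ≈ 0.3006

P(A2) = 1 − (0.06 + 0.79) = 0.15.
P(T) = P(T|A1)·P(A1) + P(T|A2)·P(A2) + P(T|A3)·P(A3)
      = 0.34·0.06 + 0.13·0.15 + 0.33·0.79
      = 0.0204 + 0.0195 + 0.2607 = 0.3006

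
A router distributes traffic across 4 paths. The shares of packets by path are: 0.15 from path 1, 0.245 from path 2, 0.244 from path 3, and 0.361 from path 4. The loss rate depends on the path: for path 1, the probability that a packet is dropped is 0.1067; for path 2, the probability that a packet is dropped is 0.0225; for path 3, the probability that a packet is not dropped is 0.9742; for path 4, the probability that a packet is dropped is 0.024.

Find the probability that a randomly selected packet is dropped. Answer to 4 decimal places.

P(L|3) = 1 − 0.9742 = 0.0258.
P(L) = P(L|1)·P(1) + P(L|2)·P(2) + P(L|3)·P(3) + P(L|4)·P(4)
      = 0.1067·0.15 + 0.0225·0.245 + 0.0258·0.244 + 0.024·0.361
      = 0.016005 + 0.0055125 + 0.0062952 + 0.008664 = 0.0364767

0.0365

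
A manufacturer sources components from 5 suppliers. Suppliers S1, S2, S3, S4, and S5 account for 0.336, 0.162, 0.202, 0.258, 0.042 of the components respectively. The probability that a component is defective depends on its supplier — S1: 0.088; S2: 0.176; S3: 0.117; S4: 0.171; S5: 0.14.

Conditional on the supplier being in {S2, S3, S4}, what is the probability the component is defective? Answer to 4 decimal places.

0.1548

Let S = {S2, S3, S4}.
P(S) = 0.162 + 0.202 + 0.258 = 0.622.
P(D ∩ S) = 0.176·0.162 + 0.117·0.202 + 0.171·0.258 = 0.028512 + 0.023634 + 0.044118 = 0.096264.
P(D | S) = 0.096264 / 0.622 = 0.154765…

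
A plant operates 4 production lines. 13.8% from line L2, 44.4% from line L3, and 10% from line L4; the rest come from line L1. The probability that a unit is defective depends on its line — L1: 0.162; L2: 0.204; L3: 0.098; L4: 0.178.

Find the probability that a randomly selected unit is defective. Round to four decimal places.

P(L1) = 1 − (0.138 + 0.444 + 0.1) = 0.318.
Using total probability over the partition,
P(D) = P(D|L1)·P(L1) + P(D|L2)·P(L2) + P(D|L3)·P(L3) + P(D|L4)·P(L4)
      = 0.162·0.318 + 0.204·0.138 + 0.098·0.444 + 0.178·0.1
      = 0.051516 + 0.028152 + 0.043512 + 0.0178 = 0.14098

0.1410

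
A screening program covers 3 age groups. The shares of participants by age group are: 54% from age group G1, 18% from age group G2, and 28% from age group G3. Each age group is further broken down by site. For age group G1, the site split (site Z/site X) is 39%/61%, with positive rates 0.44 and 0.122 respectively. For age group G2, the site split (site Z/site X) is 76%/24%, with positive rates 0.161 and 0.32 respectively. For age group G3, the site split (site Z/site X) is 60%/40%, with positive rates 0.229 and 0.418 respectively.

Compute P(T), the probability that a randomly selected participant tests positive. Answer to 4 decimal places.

P(T|G1) = 0.39·0.44 + 0.61·0.122 = 0.1716 + 0.07442 = 0.24602
P(T|G2) = 0.76·0.161 + 0.24·0.32 = 0.12236 + 0.0768 = 0.19916
P(T|G3) = 0.6·0.229 + 0.4·0.418 = 0.1374 + 0.1672 = 0.3046
By total probability over the outer partition,
P(T) = 0.54·0.24602 + 0.18·0.19916 + 0.28·0.3046
      = 0.1328508 + 0.0358488 + 0.085288 = 0.2539876

P(T) ≈ 0.2540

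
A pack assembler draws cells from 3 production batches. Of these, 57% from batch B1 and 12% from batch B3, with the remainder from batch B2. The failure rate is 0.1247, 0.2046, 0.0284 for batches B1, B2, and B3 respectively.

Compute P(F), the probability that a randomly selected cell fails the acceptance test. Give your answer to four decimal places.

P(B2) = 1 − (0.57 + 0.12) = 0.31.
P(F) = P(F|B1)·P(B1) + P(F|B2)·P(B2) + P(F|B3)·P(B3)
      = 0.1247·0.57 + 0.2046·0.31 + 0.0284·0.12
      = 0.071079 + 0.063426 + 0.003408 = 0.137913

0.1379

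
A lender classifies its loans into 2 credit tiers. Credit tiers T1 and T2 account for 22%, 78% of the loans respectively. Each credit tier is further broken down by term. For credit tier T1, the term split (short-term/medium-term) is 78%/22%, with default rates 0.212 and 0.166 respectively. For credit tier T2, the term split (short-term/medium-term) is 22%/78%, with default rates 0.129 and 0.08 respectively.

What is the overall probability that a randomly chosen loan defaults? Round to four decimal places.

P(D) ≈ 0.1152

P(D|T1) = 0.78·0.212 + 0.22·0.166 = 0.16536 + 0.03652 = 0.20188
P(D|T2) = 0.22·0.129 + 0.78·0.08 = 0.02838 + 0.0624 = 0.09078
By total probability over the outer partition,
P(D) = 0.22·0.20188 + 0.78·0.09078
      = 0.0444136 + 0.0708084 = 0.115222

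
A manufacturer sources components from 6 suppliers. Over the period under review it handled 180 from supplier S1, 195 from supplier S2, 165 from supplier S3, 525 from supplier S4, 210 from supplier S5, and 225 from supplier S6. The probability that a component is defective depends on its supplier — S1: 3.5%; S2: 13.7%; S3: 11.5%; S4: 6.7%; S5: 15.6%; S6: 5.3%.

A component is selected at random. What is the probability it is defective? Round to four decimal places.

0.0879

Total: 180 + 195 + 165 + 525 + 210 + 225 = 1500.
P(S1) = 180/1500 = 0.12. P(S2) = 195/1500 = 0.13. P(S3) = 165/1500 = 0.11. P(S4) = 525/1500 = 0.35. P(S5) = 210/1500 = 0.14. P(S6) = 225/1500 = 0.15.
Summing over the partition,
P(D) = P(D|S1)·P(S1) + P(D|S2)·P(S2) + P(D|S3)·P(S3) + P(D|S4)·P(S4) + P(D|S5)·P(S5) + P(D|S6)·P(S6)
      = 0.035·0.12 + 0.137·0.13 + 0.115·0.11 + 0.067·0.35 + 0.156·0.14 + 0.053·0.15
      = 0.0042 + 0.01781 + 0.01265 + 0.02345 + 0.02184 + 0.00795 = 0.0879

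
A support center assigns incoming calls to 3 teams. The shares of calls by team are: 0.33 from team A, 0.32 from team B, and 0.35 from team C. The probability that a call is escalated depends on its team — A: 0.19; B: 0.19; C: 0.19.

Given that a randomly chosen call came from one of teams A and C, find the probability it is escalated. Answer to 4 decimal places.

Let S = {A, C}.
P(S) = 0.33 + 0.35 = 0.68.
P(E ∩ S) = 0.19·0.33 + 0.19·0.35 = 0.0627 + 0.0665 = 0.1292.
P(E | S) = 0.1292 / 0.68 = 0.190000…

0.1900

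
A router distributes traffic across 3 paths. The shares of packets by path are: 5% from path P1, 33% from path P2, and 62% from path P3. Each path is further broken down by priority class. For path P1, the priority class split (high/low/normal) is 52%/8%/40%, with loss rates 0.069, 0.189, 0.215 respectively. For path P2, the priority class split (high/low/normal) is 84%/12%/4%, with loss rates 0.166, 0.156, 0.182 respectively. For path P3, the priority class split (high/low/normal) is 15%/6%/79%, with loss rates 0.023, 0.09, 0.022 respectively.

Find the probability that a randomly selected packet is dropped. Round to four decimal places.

P(L|P1) = 0.52·0.069 + 0.08·0.189 + 0.4·0.215 = 0.03588 + 0.01512 + 0.086 = 0.137
P(L|P2) = 0.84·0.166 + 0.12·0.156 + 0.04·0.182 = 0.13944 + 0.01872 + 0.00728 = 0.16544
P(L|P3) = 0.15·0.023 + 0.06·0.09 + 0.79·0.022 = 0.00345 + 0.0054 + 0.01738 = 0.02623
By total probability over the outer partition,
P(L) = 0.05·0.137 + 0.33·0.16544 + 0.62·0.02623
      = 0.00685 + 0.0545952 + 0.0162626 = 0.0777078

0.0777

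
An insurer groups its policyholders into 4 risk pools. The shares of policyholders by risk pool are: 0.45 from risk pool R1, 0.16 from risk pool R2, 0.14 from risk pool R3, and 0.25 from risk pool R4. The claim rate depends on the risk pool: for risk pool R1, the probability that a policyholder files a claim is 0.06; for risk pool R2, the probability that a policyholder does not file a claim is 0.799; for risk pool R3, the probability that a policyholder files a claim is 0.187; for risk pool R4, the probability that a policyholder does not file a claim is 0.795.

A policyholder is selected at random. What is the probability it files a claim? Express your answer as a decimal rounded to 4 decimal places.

P(C|R2) = 1 − 0.799 = 0.201.
P(C|R4) = 1 − 0.795 = 0.205.
By the law of total probability,
P(C) = P(C|R1)·P(R1) + P(C|R2)·P(R2) + P(C|R3)·P(R3) + P(C|R4)·P(R4)
      = 0.06·0.45 + 0.201·0.16 + 0.187·0.14 + 0.205·0.25
      = 0.027 + 0.03216 + 0.02618 + 0.05125 = 0.13659

P(C) ≈ 0.1366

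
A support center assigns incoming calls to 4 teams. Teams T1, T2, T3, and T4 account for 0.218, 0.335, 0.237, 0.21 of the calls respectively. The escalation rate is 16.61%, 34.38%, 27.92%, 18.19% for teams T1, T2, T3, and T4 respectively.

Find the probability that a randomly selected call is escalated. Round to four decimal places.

By the law of total probability,
P(E) = P(E|T1)·P(T1) + P(E|T2)·P(T2) + P(E|T3)·P(T3) + P(E|T4)·P(T4)
      = 0.1661·0.218 + 0.3438·0.335 + 0.2792·0.237 + 0.1819·0.21
      = 0.0362098 + 0.115173 + 0.0661704 + 0.038199 = 0.2557522

0.2558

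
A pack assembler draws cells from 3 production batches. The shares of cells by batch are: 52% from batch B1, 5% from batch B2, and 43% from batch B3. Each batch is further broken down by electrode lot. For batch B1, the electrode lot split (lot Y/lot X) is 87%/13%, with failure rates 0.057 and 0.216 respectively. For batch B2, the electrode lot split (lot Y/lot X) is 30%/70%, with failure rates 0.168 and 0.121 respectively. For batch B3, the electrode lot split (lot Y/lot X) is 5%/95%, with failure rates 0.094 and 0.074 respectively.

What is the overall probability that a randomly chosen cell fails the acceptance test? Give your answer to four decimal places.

P(F) ≈ 0.0794

P(F|B1) = 0.87·0.057 + 0.13·0.216 = 0.04959 + 0.02808 = 0.07767
P(F|B2) = 0.3·0.168 + 0.7·0.121 = 0.0504 + 0.0847 = 0.1351
P(F|B3) = 0.05·0.094 + 0.95·0.074 = 0.0047 + 0.0703 = 0.075
By total probability over the outer partition,
P(F) = 0.52·0.07767 + 0.05·0.1351 + 0.43·0.075
      = 0.0403884 + 0.006755 + 0.03225 = 0.0793934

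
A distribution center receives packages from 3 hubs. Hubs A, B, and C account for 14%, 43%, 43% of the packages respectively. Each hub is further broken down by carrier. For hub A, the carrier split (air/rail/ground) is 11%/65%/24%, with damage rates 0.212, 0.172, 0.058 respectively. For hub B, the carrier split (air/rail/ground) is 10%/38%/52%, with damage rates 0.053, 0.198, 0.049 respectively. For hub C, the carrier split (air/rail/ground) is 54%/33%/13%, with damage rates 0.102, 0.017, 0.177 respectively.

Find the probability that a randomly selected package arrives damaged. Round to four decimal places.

P(D|A) = 0.11·0.212 + 0.65·0.172 + 0.24·0.058 = 0.02332 + 0.1118 + 0.01392 = 0.14904
P(D|B) = 0.1·0.053 + 0.38·0.198 + 0.52·0.049 = 0.0053 + 0.07524 + 0.02548 = 0.10602
P(D|C) = 0.54·0.102 + 0.33·0.017 + 0.13·0.177 = 0.05508 + 0.00561 + 0.02301 = 0.0837
By total probability over the outer partition,
P(D) = 0.14·0.14904 + 0.43·0.10602 + 0.43·0.0837
      = 0.0208656 + 0.0455886 + 0.035991 = 0.1024452

P(D) ≈ 0.1024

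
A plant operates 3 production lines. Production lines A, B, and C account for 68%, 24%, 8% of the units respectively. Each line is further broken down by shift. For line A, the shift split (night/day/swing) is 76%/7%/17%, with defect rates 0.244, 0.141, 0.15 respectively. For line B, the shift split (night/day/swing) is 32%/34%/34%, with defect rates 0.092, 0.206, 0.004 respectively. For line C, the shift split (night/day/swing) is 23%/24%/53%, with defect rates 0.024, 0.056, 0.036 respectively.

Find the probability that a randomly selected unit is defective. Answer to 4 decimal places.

P(D) ≈ 0.1774

P(D|A) = 0.76·0.244 + 0.07·0.141 + 0.17·0.15 = 0.18544 + 0.00987 + 0.0255 = 0.22081
P(D|B) = 0.32·0.092 + 0.34·0.206 + 0.34·0.004 = 0.02944 + 0.07004 + 0.00136 = 0.10084
P(D|C) = 0.23·0.024 + 0.24·0.056 + 0.53·0.036 = 0.00552 + 0.01344 + 0.01908 = 0.03804
By total probability over the outer partition,
P(D) = 0.68·0.22081 + 0.24·0.10084 + 0.08·0.03804
      = 0.1501508 + 0.0242016 + 0.0030432 = 0.1773956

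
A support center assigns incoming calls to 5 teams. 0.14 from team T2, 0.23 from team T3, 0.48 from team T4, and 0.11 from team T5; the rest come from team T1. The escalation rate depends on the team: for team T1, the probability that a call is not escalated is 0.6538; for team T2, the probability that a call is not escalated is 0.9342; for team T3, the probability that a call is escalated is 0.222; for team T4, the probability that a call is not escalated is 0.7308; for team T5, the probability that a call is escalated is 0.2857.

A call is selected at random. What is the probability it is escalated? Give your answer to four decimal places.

P(T1) = 1 − (0.14 + 0.23 + 0.48 + 0.11) = 0.04.
P(E|T1) = 1 − 0.6538 = 0.3462.
P(E|T2) = 1 − 0.9342 = 0.0658.
P(E|T4) = 1 − 0.7308 = 0.2692.
Using total probability over the partition,
P(E) = P(E|T1)·P(T1) + P(E|T2)·P(T2) + P(E|T3)·P(T3) + P(E|T4)·P(T4) + P(E|T5)·P(T5)
      = 0.3462·0.04 + 0.0658·0.14 + 0.222·0.23 + 0.2692·0.48 + 0.2857·0.11
      = 0.013848 + 0.009212 + 0.05106 + 0.129216 + 0.031427 = 0.234763

0.2348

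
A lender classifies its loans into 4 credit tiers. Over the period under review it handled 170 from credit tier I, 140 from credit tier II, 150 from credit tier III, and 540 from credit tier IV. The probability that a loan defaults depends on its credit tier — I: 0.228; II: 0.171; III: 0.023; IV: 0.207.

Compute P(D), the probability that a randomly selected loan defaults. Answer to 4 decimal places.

Total: 170 + 140 + 150 + 540 = 1000.
P(I) = 170/1000 = 0.17. P(II) = 140/1000 = 0.14. P(III) = 150/1000 = 0.15. P(IV) = 540/1000 = 0.54.
P(D) = P(D|I)·P(I) + P(D|II)·P(II) + P(D|III)·P(III) + P(D|IV)·P(IV)
      = 0.228·0.17 + 0.171·0.14 + 0.023·0.15 + 0.207·0.54
      = 0.03876 + 0.02394 + 0.00345 + 0.11178 = 0.17793

P(D) ≈ 0.1779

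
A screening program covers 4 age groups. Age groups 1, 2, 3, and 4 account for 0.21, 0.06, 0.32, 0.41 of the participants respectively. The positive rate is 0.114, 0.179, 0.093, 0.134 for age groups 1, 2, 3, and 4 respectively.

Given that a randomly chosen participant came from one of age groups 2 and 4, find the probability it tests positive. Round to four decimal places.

Let S = {2, 4}.
P(S) = 0.06 + 0.41 = 0.47.
P(T ∩ S) = 0.179·0.06 + 0.134·0.41 = 0.01074 + 0.05494 = 0.06568.
P(T | S) = 0.06568 / 0.47 = 0.139745…

P(T|S) ≈ 0.1397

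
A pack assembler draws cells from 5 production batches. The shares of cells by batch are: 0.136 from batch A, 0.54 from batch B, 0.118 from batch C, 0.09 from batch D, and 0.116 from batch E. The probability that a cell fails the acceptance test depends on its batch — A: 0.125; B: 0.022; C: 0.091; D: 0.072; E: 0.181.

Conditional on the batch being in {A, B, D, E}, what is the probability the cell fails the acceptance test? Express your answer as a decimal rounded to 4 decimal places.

0.0639

Let S = {A, B, D, E}.
P(S) = 0.136 + 0.54 + 0.09 + 0.116 = 0.882.
P(F ∩ S) = 0.125·0.136 + 0.022·0.54 + 0.072·0.09 + 0.181·0.116 = 0.017 + 0.01188 + 0.00648 + 0.020996 = 0.056356.
P(F | S) = 0.056356 / 0.882 = 0.063896…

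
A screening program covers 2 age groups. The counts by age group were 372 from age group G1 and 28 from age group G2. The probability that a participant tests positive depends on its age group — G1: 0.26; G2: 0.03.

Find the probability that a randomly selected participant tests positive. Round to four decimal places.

Total: 372 + 28 = 400.
P(G1) = 372/400 = 0.93. P(G2) = 28/400 = 0.07.
Summing over the partition,
P(T) = P(T|G1)·P(G1) + P(T|G2)·P(G2)
      = 0.26·0.93 + 0.03·0.07
      = 0.2418 + 0.0021 = 0.2439

0.2439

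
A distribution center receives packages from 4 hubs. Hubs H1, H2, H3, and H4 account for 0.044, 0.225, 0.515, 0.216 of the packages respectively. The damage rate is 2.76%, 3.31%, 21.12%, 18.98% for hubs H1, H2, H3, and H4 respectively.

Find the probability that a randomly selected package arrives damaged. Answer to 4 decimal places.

0.1584

By the law of total probability,
P(D) = P(D|H1)·P(H1) + P(D|H2)·P(H2) + P(D|H3)·P(H3) + P(D|H4)·P(H4)
      = 0.0276·0.044 + 0.0331·0.225 + 0.2112·0.515 + 0.1898·0.216
      = 0.0012144 + 0.0074475 + 0.108768 + 0.0409968 = 0.1584267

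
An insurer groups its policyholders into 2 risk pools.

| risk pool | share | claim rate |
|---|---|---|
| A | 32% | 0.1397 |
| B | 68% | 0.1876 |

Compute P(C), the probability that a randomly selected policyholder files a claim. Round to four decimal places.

P(C) ≈ 0.1723

P(C) = P(C|A)·P(A) + P(C|B)·P(B)
      = 0.1397·0.32 + 0.1876·0.68
      = 0.044704 + 0.127568 = 0.172272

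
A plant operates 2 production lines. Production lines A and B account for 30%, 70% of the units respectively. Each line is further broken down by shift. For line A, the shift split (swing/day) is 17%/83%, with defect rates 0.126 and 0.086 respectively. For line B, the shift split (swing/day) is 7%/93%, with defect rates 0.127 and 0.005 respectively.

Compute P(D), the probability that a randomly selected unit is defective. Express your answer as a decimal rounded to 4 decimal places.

0.0373

P(D|A) = 0.17·0.126 + 0.83·0.086 = 0.02142 + 0.07138 = 0.0928
P(D|B) = 0.07·0.127 + 0.93·0.005 = 0.00889 + 0.00465 = 0.01354
By total probability over the outer partition,
P(D) = 0.3·0.0928 + 0.7·0.01354
      = 0.02784 + 0.009478 = 0.037318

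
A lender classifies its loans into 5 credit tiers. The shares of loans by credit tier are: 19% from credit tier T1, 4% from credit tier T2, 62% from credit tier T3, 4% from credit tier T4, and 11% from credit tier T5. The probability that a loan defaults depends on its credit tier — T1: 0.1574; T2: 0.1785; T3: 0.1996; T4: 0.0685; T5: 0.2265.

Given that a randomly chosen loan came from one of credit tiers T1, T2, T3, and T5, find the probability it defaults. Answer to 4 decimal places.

Let S = {T1, T2, T3, T5}.
P(S) = 0.19 + 0.04 + 0.62 + 0.11 = 0.96.
P(D ∩ S) = 0.1574·0.19 + 0.1785·0.04 + 0.1996·0.62 + 0.2265·0.11 = 0.029906 + 0.00714 + 0.123752 + 0.024915 = 0.185713.
P(D | S) = 0.185713 / 0.96 = 0.193451…

P(D|S) ≈ 0.1935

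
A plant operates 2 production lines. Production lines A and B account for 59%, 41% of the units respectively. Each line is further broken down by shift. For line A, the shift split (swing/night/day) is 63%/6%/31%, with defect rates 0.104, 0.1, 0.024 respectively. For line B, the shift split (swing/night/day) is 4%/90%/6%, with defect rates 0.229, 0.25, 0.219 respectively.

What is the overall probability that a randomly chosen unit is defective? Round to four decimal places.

P(D) ≈ 0.1480

P(D|A) = 0.63·0.104 + 0.06·0.1 + 0.31·0.024 = 0.06552 + 0.006 + 0.00744 = 0.07896
P(D|B) = 0.04·0.229 + 0.9·0.25 + 0.06·0.219 = 0.00916 + 0.225 + 0.01314 = 0.2473
Then overall,
P(D) = 0.59·0.07896 + 0.41·0.2473
      = 0.0465864 + 0.101393 = 0.1479794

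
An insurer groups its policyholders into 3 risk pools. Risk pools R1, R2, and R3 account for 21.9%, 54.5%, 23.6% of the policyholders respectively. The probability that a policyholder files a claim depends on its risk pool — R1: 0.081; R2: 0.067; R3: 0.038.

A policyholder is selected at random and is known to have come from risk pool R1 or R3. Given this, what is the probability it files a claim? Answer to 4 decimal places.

Let S = {R1, R3}.
P(S) = 0.219 + 0.236 = 0.455.
P(C ∩ S) = 0.081·0.219 + 0.038·0.236 = 0.017739 + 0.008968 = 0.026707.
P(C | S) = 0.026707 / 0.455 = 0.058697…

P(C|S) ≈ 0.0587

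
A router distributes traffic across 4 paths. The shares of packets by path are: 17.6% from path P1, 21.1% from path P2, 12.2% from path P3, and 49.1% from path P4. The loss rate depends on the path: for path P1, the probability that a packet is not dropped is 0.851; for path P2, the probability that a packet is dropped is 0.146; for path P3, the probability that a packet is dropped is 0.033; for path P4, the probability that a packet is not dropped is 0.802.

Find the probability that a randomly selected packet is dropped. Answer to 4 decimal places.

P(L|P1) = 1 − 0.851 = 0.149.
P(L|P4) = 1 − 0.802 = 0.198.
By the law of total probability,
P(L) = P(L|P1)·P(P1) + P(L|P2)·P(P2) + P(L|P3)·P(P3) + P(L|P4)·P(P4)
      = 0.149·0.176 + 0.146·0.211 + 0.033·0.122 + 0.198·0.491
      = 0.026224 + 0.030806 + 0.004026 + 0.097218 = 0.158274

0.1583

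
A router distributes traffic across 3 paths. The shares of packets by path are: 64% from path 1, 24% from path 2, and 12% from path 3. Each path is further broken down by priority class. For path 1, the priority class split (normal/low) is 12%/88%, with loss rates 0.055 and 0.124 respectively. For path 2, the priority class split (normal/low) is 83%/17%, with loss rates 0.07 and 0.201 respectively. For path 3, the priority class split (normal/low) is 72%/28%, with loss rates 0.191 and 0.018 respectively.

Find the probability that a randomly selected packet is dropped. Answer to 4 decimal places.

0.1133

P(L|1) = 0.12·0.055 + 0.88·0.124 = 0.0066 + 0.10912 = 0.11572
P(L|2) = 0.83·0.07 + 0.17·0.201 = 0.0581 + 0.03417 = 0.09227
P(L|3) = 0.72·0.191 + 0.28·0.018 = 0.13752 + 0.00504 = 0.14256
By total probability over the outer partition,
P(L) = 0.64·0.11572 + 0.24·0.09227 + 0.12·0.14256
      = 0.0740608 + 0.0221448 + 0.0171072 = 0.1133128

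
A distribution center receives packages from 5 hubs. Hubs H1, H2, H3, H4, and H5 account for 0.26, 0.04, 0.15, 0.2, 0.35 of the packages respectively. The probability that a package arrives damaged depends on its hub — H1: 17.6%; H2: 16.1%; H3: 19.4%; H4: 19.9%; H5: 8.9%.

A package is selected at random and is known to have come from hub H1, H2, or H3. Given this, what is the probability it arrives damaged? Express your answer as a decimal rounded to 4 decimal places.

0.1807

Let S = {H1, H2, H3}.
P(S) = 0.26 + 0.04 + 0.15 = 0.45.
P(D ∩ S) = 0.176·0.26 + 0.161·0.04 + 0.194·0.15 = 0.04576 + 0.00644 + 0.0291 = 0.0813.
P(D | S) = 0.0813 / 0.45 = 0.180667…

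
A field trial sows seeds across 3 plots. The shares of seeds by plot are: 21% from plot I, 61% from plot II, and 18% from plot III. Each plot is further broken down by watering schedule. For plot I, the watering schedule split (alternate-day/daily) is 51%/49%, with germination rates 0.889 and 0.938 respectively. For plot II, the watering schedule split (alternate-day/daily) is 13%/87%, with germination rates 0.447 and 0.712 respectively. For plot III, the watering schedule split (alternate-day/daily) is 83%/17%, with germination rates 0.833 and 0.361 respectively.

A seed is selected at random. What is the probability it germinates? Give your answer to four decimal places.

P(G|I) = 0.51·0.889 + 0.49·0.938 = 0.45339 + 0.45962 = 0.91301
P(G|II) = 0.13·0.447 + 0.87·0.712 = 0.05811 + 0.61944 = 0.67755
P(G|III) = 0.83·0.833 + 0.17·0.361 = 0.69139 + 0.06137 = 0.75276
Then overall,
P(G) = 0.21·0.91301 + 0.61·0.67755 + 0.18·0.75276
      = 0.1917321 + 0.4133055 + 0.1354968 = 0.7405344

P(G) ≈ 0.7405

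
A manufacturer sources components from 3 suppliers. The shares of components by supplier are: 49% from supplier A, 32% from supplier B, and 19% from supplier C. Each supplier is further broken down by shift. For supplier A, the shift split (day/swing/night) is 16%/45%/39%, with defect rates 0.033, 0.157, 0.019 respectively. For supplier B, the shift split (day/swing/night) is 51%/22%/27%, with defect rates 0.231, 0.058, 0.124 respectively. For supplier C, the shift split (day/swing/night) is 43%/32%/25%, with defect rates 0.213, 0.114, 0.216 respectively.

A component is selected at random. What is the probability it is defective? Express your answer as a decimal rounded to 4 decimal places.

0.1279

P(D|A) = 0.16·0.033 + 0.45·0.157 + 0.39·0.019 = 0.00528 + 0.07065 + 0.00741 = 0.08334
P(D|B) = 0.51·0.231 + 0.22·0.058 + 0.27·0.124 = 0.11781 + 0.01276 + 0.03348 = 0.16405
P(D|C) = 0.43·0.213 + 0.32·0.114 + 0.25·0.216 = 0.09159 + 0.03648 + 0.054 = 0.18207
Then overall,
P(D) = 0.49·0.08334 + 0.32·0.16405 + 0.19·0.18207
      = 0.0408366 + 0.052496 + 0.0345933 = 0.1279259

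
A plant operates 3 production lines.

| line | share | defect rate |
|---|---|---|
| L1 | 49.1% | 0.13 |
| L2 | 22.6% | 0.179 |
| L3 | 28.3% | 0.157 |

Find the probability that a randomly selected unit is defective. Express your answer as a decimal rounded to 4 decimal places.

Summing over the partition,
P(D) = P(D|L1)·P(L1) + P(D|L2)·P(L2) + P(D|L3)·P(L3)
      = 0.13·0.491 + 0.179·0.226 + 0.157·0.283
      = 0.06383 + 0.040454 + 0.044431 = 0.148715

0.1487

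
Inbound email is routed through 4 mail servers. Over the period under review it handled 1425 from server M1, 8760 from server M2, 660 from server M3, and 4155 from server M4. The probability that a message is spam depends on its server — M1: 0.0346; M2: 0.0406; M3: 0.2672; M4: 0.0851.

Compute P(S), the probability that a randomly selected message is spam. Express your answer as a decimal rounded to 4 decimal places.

0.0623

Total: 1425 + 8760 + 660 + 4155 = 15000.
P(M1) = 1425/15000 = 0.095. P(M2) = 8760/15000 = 0.584. P(M3) = 660/15000 = 0.044. P(M4) = 4155/15000 = 0.277.
By the law of total probability,
P(S) = P(S|M1)·P(M1) + P(S|M2)·P(M2) + P(S|M3)·P(M3) + P(S|M4)·P(M4)
      = 0.0346·0.095 + 0.0406·0.584 + 0.2672·0.044 + 0.0851·0.277
      = 0.003287 + 0.0237104 + 0.0117568 + 0.0235727 = 0.0623269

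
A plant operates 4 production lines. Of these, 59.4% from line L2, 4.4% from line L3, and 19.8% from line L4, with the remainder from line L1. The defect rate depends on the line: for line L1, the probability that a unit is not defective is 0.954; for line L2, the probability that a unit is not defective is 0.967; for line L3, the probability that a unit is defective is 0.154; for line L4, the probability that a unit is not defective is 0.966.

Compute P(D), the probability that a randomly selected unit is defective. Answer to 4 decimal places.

P(D) ≈ 0.0407

P(L1) = 1 − (0.594 + 0.044 + 0.198) = 0.164.
P(D|L1) = 1 − 0.954 = 0.046.
P(D|L2) = 1 − 0.967 = 0.033.
P(D|L4) = 1 − 0.966 = 0.034.
Using total probability over the partition,
P(D) = P(D|L1)·P(L1) + P(D|L2)·P(L2) + P(D|L3)·P(L3) + P(D|L4)·P(L4)
      = 0.046·0.164 + 0.033·0.594 + 0.154·0.044 + 0.034·0.198
      = 0.007544 + 0.019602 + 0.006776 + 0.006732 = 0.040654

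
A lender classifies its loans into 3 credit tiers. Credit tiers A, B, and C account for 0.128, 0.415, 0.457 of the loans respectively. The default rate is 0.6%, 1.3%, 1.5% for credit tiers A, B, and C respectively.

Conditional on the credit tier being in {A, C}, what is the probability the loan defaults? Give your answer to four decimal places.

Let S = {A, C}.
P(S) = 0.128 + 0.457 = 0.585.
P(D ∩ S) = 0.006·0.128 + 0.015·0.457 = 0.000768 + 0.006855 = 0.007623.
P(D | S) = 0.007623 / 0.585 = 0.013031…

P(D|S) ≈ 0.0130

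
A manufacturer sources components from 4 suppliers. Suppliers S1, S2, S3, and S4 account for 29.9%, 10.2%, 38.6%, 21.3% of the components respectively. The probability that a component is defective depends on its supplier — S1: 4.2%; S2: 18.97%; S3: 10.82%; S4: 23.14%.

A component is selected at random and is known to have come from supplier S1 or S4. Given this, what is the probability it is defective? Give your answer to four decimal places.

Let S = {S1, S4}.
P(S) = 0.299 + 0.213 = 0.512.
P(D ∩ S) = 0.042·0.299 + 0.2314·0.213 = 0.012558 + 0.0492882 = 0.0618462.
P(D | S) = 0.0618462 / 0.512 = 0.120793…

0.1208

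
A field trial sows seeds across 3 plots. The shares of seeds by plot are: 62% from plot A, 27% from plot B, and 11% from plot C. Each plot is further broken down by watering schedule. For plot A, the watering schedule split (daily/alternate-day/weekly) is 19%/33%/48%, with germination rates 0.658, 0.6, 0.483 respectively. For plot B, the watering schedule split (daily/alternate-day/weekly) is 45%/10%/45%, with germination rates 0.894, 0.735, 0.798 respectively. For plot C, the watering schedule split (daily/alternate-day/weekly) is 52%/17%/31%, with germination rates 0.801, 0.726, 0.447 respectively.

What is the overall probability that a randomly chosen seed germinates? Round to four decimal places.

0.6441

P(G|A) = 0.19·0.658 + 0.33·0.6 + 0.48·0.483 = 0.12502 + 0.198 + 0.23184 = 0.55486
P(G|B) = 0.45·0.894 + 0.1·0.735 + 0.45·0.798 = 0.4023 + 0.0735 + 0.3591 = 0.8349
P(G|C) = 0.52·0.801 + 0.17·0.726 + 0.31·0.447 = 0.41652 + 0.12342 + 0.13857 = 0.67851
By total probability over the outer partition,
P(G) = 0.62·0.55486 + 0.27·0.8349 + 0.11·0.67851
      = 0.3440132 + 0.225423 + 0.0746361 = 0.6440723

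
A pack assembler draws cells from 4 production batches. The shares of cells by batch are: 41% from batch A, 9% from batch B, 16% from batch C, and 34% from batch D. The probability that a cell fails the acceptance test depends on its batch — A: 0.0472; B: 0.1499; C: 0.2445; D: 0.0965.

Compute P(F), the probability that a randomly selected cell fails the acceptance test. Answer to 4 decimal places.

0.1048

P(F) = P(F|A)·P(A) + P(F|B)·P(B) + P(F|C)·P(C) + P(F|D)·P(D)
      = 0.0472·0.41 + 0.1499·0.09 + 0.2445·0.16 + 0.0965·0.34
      = 0.019352 + 0.013491 + 0.03912 + 0.03281 = 0.104773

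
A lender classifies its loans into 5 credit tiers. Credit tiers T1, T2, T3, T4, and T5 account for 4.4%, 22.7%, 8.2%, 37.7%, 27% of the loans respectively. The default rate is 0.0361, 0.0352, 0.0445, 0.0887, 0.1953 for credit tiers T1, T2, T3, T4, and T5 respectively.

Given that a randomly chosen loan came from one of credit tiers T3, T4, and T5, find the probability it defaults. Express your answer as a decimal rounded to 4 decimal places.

Let S = {T3, T4, T5}.
P(S) = 0.082 + 0.377 + 0.27 = 0.729.
P(D ∩ S) = 0.0445·0.082 + 0.0887·0.377 + 0.1953·0.27 = 0.003649 + 0.0334399 + 0.052731 = 0.0898199.
P(D | S) = 0.0898199 / 0.729 = 0.123210…

0.1232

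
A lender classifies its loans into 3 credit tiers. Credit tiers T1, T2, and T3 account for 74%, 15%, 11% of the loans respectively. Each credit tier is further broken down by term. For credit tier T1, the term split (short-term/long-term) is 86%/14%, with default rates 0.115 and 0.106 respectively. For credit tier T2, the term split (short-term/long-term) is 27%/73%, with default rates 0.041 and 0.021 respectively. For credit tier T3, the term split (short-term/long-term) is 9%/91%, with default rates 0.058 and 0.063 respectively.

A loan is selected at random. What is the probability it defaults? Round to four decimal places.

0.0950

P(D|T1) = 0.86·0.115 + 0.14·0.106 = 0.0989 + 0.01484 = 0.11374
P(D|T2) = 0.27·0.041 + 0.73·0.021 = 0.01107 + 0.01533 = 0.0264
P(D|T3) = 0.09·0.058 + 0.91·0.063 = 0.00522 + 0.05733 = 0.06255
By total probability over the outer partition,
P(D) = 0.74·0.11374 + 0.15·0.0264 + 0.11·0.06255
      = 0.0841676 + 0.00396 + 0.0068805 = 0.0950081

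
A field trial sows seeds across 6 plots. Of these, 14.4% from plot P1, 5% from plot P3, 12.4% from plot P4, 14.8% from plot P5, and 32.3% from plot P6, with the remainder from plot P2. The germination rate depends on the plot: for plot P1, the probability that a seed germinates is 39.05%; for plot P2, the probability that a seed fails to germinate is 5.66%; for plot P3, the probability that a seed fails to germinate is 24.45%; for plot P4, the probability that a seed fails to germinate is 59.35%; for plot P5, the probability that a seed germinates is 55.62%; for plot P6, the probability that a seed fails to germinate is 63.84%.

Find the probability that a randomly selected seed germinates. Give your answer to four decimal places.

P(P2) = 1 − (0.144 + 0.05 + 0.124 + 0.148 + 0.323) = 0.211.
P(G|P2) = 1 − 0.0566 = 0.9434.
P(G|P3) = 1 − 0.2445 = 0.7555.
P(G|P4) = 1 − 0.5935 = 0.4065.
P(G|P6) = 1 − 0.6384 = 0.3616.
P(G) = P(G|P1)·P(P1) + P(G|P2)·P(P2) + P(G|P3)·P(P3) + P(G|P4)·P(P4) + P(G|P5)·P(P5) + P(G|P6)·P(P6)
      = 0.3905·0.144 + 0.9434·0.211 + 0.7555·0.05 + 0.4065·0.124 + 0.5562·0.148 + 0.3616·0.323
      = 0.056232 + 0.1990574 + 0.037775 + 0.050406 + 0.0823176 + 0.1167968 = 0.5425848

P(G) ≈ 0.5426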